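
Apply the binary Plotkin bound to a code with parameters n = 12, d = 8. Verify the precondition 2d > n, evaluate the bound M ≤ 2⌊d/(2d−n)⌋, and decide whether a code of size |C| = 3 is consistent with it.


Plotkin bound M ≤ 4; given |C| = 3 ≤ bound (satisfied).

Check applicability: 2d = 16, n = 12.
2d − n = 4 > 0, so Plotkin applies.
Compute d/(2d−n) = 8/4 ≈ 2.0000.
⌊d/(2d−n)⌋ = 2.
Plotkin bound: M ≤ 2·2 = 4.
Given |C| = 3, check: satisfied.
This |C| is below the Plotkin bound.


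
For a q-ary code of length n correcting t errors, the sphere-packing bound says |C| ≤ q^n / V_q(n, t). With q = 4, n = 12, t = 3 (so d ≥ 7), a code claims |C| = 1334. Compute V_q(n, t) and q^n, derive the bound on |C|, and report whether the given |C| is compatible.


V_q(n, t) = 6571, q^n = 16777216, Hamming bound = 2553, |C| = 1334 ≤ bound (satisfied).

Step 1: Compute V_q(n, t) = Σ_{j=0}^3 C(n, j) (q−1)^j.
  j = 0: C(12,0)·(3)^0 = 1·1 = 1.
  j = 1: C(12,1)·(3)^1 = 12·3 = 36.
  j = 2: C(12,2)·(3)^2 = 66·9 = 594.
  j = 3: C(12,3)·(3)^3 = 220·27 = 5940.
  V_q(n, t) = 1 + 36 + 594 + 5940 = 6571.
Step 2: q^n = 4^12 = 16777216.
Step 3: Hamming bound ⌊q^n / V_q(n,t)⌋ = ⌊16777216/6571⌋ = 2553.
Step 4: Compare |C| = 1334 to 2553: satisfied.
The claimed |C| lies below the Hamming bound.


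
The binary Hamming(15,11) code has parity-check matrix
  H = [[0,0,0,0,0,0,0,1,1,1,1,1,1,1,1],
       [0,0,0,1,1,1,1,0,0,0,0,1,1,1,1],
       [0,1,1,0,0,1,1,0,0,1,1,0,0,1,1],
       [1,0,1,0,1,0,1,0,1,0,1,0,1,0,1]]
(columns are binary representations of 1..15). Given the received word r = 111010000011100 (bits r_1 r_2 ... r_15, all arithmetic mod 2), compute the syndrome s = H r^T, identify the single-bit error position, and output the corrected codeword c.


s = (1, 1, 1, 1)^T, error position = 15, corrected codeword c = 111010000011101

Compute s = H r^T mod 2 one row at a time:
  s_1 = 0 + 0 + 0 + 1 + 1 + 1 + 0 + 0 = 3 ≡ 1 (mod 2).
  s_2 = 0 + 1 + 0 + 0 + 1 + 1 + 0 + 0 = 3 ≡ 1 (mod 2).
  s_3 = 1 + 1 + 0 + 0 + 0 + 1 + 0 + 0 = 3 ≡ 1 (mod 2).
  s_4 = 1 + 1 + 1 + 0 + 0 + 1 + 1 + 0 = 5 ≡ 1 (mod 2).
s = (1, 1, 1, 1)^T — this equals column 15 of H (binary 1111), so error is at position 15.
Correct: flip bit 15 of r = 111010000011100 to get c = 111010000011101.


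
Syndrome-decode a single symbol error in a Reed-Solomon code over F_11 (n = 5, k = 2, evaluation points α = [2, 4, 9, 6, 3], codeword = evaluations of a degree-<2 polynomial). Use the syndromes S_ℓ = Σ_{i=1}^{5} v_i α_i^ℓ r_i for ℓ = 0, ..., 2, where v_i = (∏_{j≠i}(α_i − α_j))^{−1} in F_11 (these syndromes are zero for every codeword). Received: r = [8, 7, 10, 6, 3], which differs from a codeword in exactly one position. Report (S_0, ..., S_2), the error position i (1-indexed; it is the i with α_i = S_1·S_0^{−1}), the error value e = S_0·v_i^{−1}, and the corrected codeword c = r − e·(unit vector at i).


S = (3, 9, 5), error at position 5, error magnitude e = 1, c = [8, 7, 10, 6, 2].

Step 1: column multipliers v_i = (∏_{j≠i}(α_i − α_j))^{−1} mod 11.
  i = 1 (α = 2): (2−4)(2−9)(2−6)(2−3) = (−2)·(−7)·(−4)·(−1) = 56 ≡ 1, so v_1 = 1^{−1} = 1 (mod 11).
  i = 2 (α = 4): (4−2)(4−9)(4−6)(4−3) = 2·(−5)·(−2)·1 = 20 ≡ 9, so v_2 = 9^{−1} = 5 (mod 11).
  i = 3 (α = 9): (9−2)(9−4)(9−6)(9−3) = 7·5·3·6 = 630 ≡ 3, so v_3 = 3^{−1} = 4 (mod 11).
  i = 4 (α = 6): (6−2)(6−4)(6−9)(6−3) = 4·2·(−3)·3 = −72 ≡ 5, so v_4 = 5^{−1} = 9 (mod 11).
  i = 5 (α = 3): (3−2)(3−4)(3−9)(3−6) = 1·(−1)·(−6)·(−3) = −18 ≡ 4, so v_5 = 4^{−1} = 3 (mod 11).
  v = [1, 5, 4, 9, 3].
Step 2: syndromes of r = [8, 7, 10, 6, 3] (all sums mod 11).
  S_0 = Σ v_i r_i = 1·8 + 5·7 + 4·10 + 9·6 + 3·3 = 146 ≡ 3.
  S_1 = Σ v_i α_i r_i = 1·2·8 + 5·4·7 + 4·9·10 + 9·6·6 + 3·3·3 = 867 ≡ 9.
  α_i^2 mod 11 = [4, 5, 4, 3, 9].
  S_2 = Σ v_i α_i^2 r_i = 1·4·8 + 5·5·7 + 4·4·10 + 9·3·6 + 3·9·3 = 610 ≡ 5.
  S = (3, 9, 5) ≠ 0, so r is not a codeword (an error is present).
Step 3: locate the error. For a single error e at position i, S_ℓ = v_i·e·α_i^ℓ, so α_err = S_1/S_0.
  S_0^{−1} = 3^{−1} = 4 (mod 11), so α_err = 9·4 = 36 ≡ 3 = α_5. Error position i = 5.
  Consistency check: S_2/S_1 = 5·5 = 25 ≡ 3 = α_err ✓ (single-error assumption holds).
Step 4: error magnitude e = S_0/v_5 = S_0·∏_{j≠5}(α_5 − α_j) = 3·4 = 12 ≡ 1 (mod 11).
Step 5: correct position 5: c_5 = r_5 − e = 3 − 1 ≡ 2 (mod 11). Hence c = [8, 7, 10, 6, 2].
  Check: interpolating c through the α_i gives m(x) = 9 + 5·x (degree < 2) with m(α_i) = c_i for every i, so c is indeed a codeword.


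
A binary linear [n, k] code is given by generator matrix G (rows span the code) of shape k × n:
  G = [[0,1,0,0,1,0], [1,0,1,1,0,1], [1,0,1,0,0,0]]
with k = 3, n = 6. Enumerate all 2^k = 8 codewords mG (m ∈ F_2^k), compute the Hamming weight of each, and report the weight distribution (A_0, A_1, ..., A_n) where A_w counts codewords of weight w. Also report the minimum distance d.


Weight distribution: A_0 = 1, A_2 = 3, A_4 = 3, A_6 = 1. Minimum distance d = 2.

Enumerate all 2^3 = 8 messages m ∈ F_2^3.
For each, compute codeword c = mG in F_2^6, then tally its weight.
  m = 000 → c = 000000, weight = 0.
  m = 100 → c = 010010, weight = 2.
  m = 010 → c = 101101, weight = 4.
  m = 110 → c = 111111, weight = 6.
  m = 001 → c = 101000, weight = 2.
  m = 101 → c = 111010, weight = 4.
  m = 011 → c = 000101, weight = 2.
  m = 111 → c = 010111, weight = 4.
Tally weights:
  weight 0: 1 codewords.
  weight 2: 3 codewords.
  weight 4: 3 codewords.
  weight 6: 1 codewords.
Minimum distance d = smallest w > 0 with A_w > 0 = 2.
Sanity: Σ A_w = 8 = 2^3 = 8 ✓.


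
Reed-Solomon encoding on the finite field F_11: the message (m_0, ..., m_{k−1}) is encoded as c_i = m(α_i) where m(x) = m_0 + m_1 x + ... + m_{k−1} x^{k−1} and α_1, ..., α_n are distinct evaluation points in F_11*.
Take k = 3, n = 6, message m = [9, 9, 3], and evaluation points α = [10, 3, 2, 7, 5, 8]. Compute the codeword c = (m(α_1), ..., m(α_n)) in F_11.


c = [3, 8, 6, 10, 8, 9]

Message polynomial: m(x) = 9 + 9·x + 3·x^2 (mod 11).
For each evaluation point α_i, compute m(α_i) mod 11:
  α_1 = 10: Horner steps 3 → 6 → 3, so m(10) = 3.
  α_2 = 3: Horner steps 3 → 7 → 8, so m(3) = 8.
  α_3 = 2: Horner steps 3 → 4 → 6, so m(2) = 6.
  α_4 = 7: Horner steps 3 → 8 → 10, so m(7) = 10.
  α_5 = 5: Horner steps 3 → 2 → 8, so m(5) = 8.
  α_6 = 8: Horner steps 3 → 0 → 9, so m(8) = 9.
Codeword c = [3, 8, 6, 10, 8, 9] ∈ F_11^6.


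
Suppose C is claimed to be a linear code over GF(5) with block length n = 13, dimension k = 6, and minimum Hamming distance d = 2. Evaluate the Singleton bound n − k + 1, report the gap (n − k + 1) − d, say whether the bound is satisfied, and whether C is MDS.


Singleton RHS = n − k + 1 = 8, slack = 6, bound satisfied, not MDS.

Singleton bound: d ≤ n − k + 1.
Here n = 13, k = 6, so n − k + 1 = 8.
Given d = 2, check d ≤ 8: YES.
Slack = (n − k + 1) − d = 6.
The code is NOT MDS (slack = 6 > 0).
Description: the claimed parameters are [13, 6, 2]_5; such a code would be non-MDS.


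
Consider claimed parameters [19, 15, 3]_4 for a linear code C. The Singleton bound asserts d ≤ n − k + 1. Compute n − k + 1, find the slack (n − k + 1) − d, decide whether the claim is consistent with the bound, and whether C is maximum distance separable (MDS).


Singleton RHS = n − k + 1 = 5, slack = 2, bound satisfied, not MDS.

Singleton bound: d ≤ n − k + 1.
Here n = 19, k = 15, so n − k + 1 = 5.
Given d = 3, check d ≤ 5: YES.
Slack = (n − k + 1) − d = 2.
The code is NOT MDS (slack = 2 > 0).
Description: the claimed parameters are [19, 15, 3]_4; such a code would be non-MDS.


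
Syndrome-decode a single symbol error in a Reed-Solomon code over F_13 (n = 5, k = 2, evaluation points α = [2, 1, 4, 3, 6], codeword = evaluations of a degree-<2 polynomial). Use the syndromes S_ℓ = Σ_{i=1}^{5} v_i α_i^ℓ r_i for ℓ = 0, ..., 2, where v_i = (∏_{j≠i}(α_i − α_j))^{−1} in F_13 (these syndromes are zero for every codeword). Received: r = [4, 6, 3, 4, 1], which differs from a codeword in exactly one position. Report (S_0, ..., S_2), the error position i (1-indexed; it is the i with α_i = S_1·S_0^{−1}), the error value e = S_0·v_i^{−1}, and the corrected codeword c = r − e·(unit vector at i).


S = (5, 10, 7), error at position 1, error magnitude e = 12, c = [5, 6, 3, 4, 1].

Step 1: column multipliers v_i = (∏_{j≠i}(α_i − α_j))^{−1} mod 13.
  i = 1 (α = 2): (2−1)(2−4)(2−3)(2−6) = 1·(−2)·(−1)·(−4) = −8 ≡ 5, so v_1 = 5^{−1} = 8 (mod 13).
  i = 2 (α = 1): (1−2)(1−4)(1−3)(1−6) = (−1)·(−3)·(−2)·(−5) = 30 ≡ 4, so v_2 = 4^{−1} = 10 (mod 13).
  i = 3 (α = 4): (4−2)(4−1)(4−3)(4−6) = 2·3·1·(−2) = −12 ≡ 1, so v_3 = 1^{−1} = 1 (mod 13).
  i = 4 (α = 3): (3−2)(3−1)(3−4)(3−6) = 1·2·(−1)·(−3) = 6 ≡ 6, so v_4 = 6^{−1} = 11 (mod 13).
  i = 5 (α = 6): (6−2)(6−1)(6−4)(6−3) = 4·5·2·3 = 120 ≡ 3, so v_5 = 3^{−1} = 9 (mod 13).
  v = [8, 10, 1, 11, 9].
Step 2: syndromes of r = [4, 6, 3, 4, 1] (all sums mod 13).
  S_0 = Σ v_i r_i = 8·4 + 10·6 + 1·3 + 11·4 + 9·1 = 148 ≡ 5.
  S_1 = Σ v_i α_i r_i = 8·2·4 + 10·1·6 + 1·4·3 + 11·3·4 + 9·6·1 = 322 ≡ 10.
  α_i^2 mod 13 = [4, 1, 3, 9, 10].
  S_2 = Σ v_i α_i^2 r_i = 8·4·4 + 10·1·6 + 1·3·3 + 11·9·4 + 9·10·1 = 683 ≡ 7.
  S = (5, 10, 7) ≠ 0, so r is not a codeword (an error is present).
Step 3: locate the error. For a single error e at position i, S_ℓ = v_i·e·α_i^ℓ, so α_err = S_1/S_0.
  S_0^{−1} = 5^{−1} = 8 (mod 13), so α_err = 10·8 = 80 ≡ 2 = α_1. Error position i = 1.
  Consistency check: S_2/S_1 = 7·4 = 28 ≡ 2 = α_err ✓ (single-error assumption holds).
Step 4: error magnitude e = S_0/v_1 = S_0·∏_{j≠1}(α_1 − α_j) = 5·5 = 25 ≡ 12 (mod 13).
Step 5: correct position 1: c_1 = r_1 − e = 4 − 12 ≡ 5 (mod 13). Hence c = [5, 6, 3, 4, 1].
  Check: interpolating c through the α_i gives m(x) = 7 + 12·x (degree < 2) with m(α_i) = c_i for every i, so c is indeed a codeword.


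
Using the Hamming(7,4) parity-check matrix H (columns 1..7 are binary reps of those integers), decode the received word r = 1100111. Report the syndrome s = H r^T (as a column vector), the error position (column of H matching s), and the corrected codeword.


s = (1, 1, 1)^T, error position = 7, corrected codeword c = 1100110

Compute s = H r^T mod 2 one row at a time:
  s_1 = 0 + 1 + 1 + 1 = 3 ≡ 1 (mod 2).
  s_2 = 1 + 0 + 1 + 1 = 3 ≡ 1 (mod 2).
  s_3 = 1 + 0 + 1 + 1 = 3 ≡ 1 (mod 2).
s = (1, 1, 1)^T — this equals column 7 of H (binary 111), so error is at position 7.
Correct: flip bit 7 of r = 1100111 to get c = 1100110.


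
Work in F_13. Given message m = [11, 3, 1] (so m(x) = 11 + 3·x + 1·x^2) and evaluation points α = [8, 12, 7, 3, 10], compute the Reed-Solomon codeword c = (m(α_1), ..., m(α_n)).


c = [8, 9, 3, 3, 11]

Message polynomial: m(x) = 11 + 3·x + 1·x^2 (mod 13).
For each evaluation point α_i, compute m(α_i) mod 13:
  α_1 = 8: Horner steps 1 → 11 → 8, so m(8) = 8.
  α_2 = 12: Horner steps 1 → 2 → 9, so m(12) = 9.
  α_3 = 7: Horner steps 1 → 10 → 3, so m(7) = 3.
  α_4 = 3: Horner steps 1 → 6 → 3, so m(3) = 3.
  α_5 = 10: Horner steps 1 → 0 → 11, so m(10) = 11.
Codeword c = [8, 9, 3, 3, 11] ∈ F_13^5.


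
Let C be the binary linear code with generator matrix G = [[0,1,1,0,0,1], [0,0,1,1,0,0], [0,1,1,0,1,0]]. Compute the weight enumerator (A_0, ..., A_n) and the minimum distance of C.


Weight distribution: A_0 = 1, A_2 = 2, A_3 = 4, A_4 = 1. Minimum distance d = 2.

Enumerate all 2^3 = 8 messages m ∈ F_2^3.
For each, compute codeword c = mG in F_2^6, then tally its weight.
  m = 000 → c = 000000, weight = 0.
  m = 100 → c = 011001, weight = 3.
  m = 010 → c = 001100, weight = 2.
  m = 110 → c = 010101, weight = 3.
  m = 001 → c = 011010, weight = 3.
  m = 101 → c = 000011, weight = 2.
  m = 011 → c = 010110, weight = 3.
  m = 111 → c = 001111, weight = 4.
Tally weights:
  weight 0: 1 codewords.
  weight 2: 2 codewords.
  weight 3: 4 codewords.
  weight 4: 1 codewords.
Minimum distance d = smallest w > 0 with A_w > 0 = 2.
Sanity: Σ A_w = 8 = 2^3 = 8 ✓.


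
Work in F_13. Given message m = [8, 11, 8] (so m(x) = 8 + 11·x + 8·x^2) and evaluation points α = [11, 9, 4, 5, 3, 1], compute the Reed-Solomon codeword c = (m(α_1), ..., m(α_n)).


c = [5, 1, 11, 3, 9, 1]

Message polynomial: m(x) = 8 + 11·x + 8·x^2 (mod 13).
For each evaluation point α_i, compute m(α_i) mod 13:
  α_1 = 11: Horner steps 8 → 8 → 5, so m(11) = 5.
  α_2 = 9: Horner steps 8 → 5 → 1, so m(9) = 1.
  α_3 = 4: Horner steps 8 → 4 → 11, so m(4) = 11.
  α_4 = 5: Horner steps 8 → 12 → 3, so m(5) = 3.
  α_5 = 3: Horner steps 8 → 9 → 9, so m(3) = 9.
  α_6 = 1: Horner steps 8 → 6 → 1, so m(1) = 1.
Codeword c = [5, 1, 11, 3, 9, 1] ∈ F_13^6.


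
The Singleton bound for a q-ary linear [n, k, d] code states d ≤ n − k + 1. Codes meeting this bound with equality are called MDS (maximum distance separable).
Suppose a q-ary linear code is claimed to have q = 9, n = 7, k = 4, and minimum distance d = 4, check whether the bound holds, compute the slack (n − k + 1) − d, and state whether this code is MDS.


Singleton RHS = n − k + 1 = 4, slack = 0, bound satisfied, MDS.

Singleton bound: d ≤ n − k + 1.
Here n = 7, k = 4, so n − k + 1 = 4.
Given d = 4, check d ≤ 4: YES.
Slack = (n − k + 1) − d = 0.
The code is MDS (slack = 0).
Description: the claimed parameters are [7, 4, 4]_9; such a code would be MDS (meets Singleton bound).


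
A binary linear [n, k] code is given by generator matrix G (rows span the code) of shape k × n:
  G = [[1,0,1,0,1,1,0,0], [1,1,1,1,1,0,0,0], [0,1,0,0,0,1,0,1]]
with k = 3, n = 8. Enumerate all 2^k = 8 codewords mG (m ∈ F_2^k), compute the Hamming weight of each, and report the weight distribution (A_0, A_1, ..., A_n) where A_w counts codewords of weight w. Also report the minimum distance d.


Weight distribution: A_0 = 1, A_2 = 1, A_3 = 2, A_4 = 1, A_5 = 2, A_6 = 1. Minimum distance d = 2.

Enumerate all 2^3 = 8 messages m ∈ F_2^3.
For each, compute codeword c = mG in F_2^8, then tally its weight.
  m = 000 → c = 00000000, weight = 0.
  m = 100 → c = 10101100, weight = 4.
  m = 010 → c = 11111000, weight = 5.
  m = 110 → c = 01010100, weight = 3.
  m = 001 → c = 01000101, weight = 3.
  m = 101 → c = 11101001, weight = 5.
  m = 011 → c = 10111101, weight = 6.
  m = 111 → c = 00010001, weight = 2.
Tally weights:
  weight 0: 1 codewords.
  weight 2: 1 codewords.
  weight 3: 2 codewords.
  weight 4: 1 codewords.
  weight 5: 2 codewords.
  weight 6: 1 codewords.
Minimum distance d = smallest w > 0 with A_w > 0 = 2.
Sanity: Σ A_w = 8 = 2^3 = 8 ✓.


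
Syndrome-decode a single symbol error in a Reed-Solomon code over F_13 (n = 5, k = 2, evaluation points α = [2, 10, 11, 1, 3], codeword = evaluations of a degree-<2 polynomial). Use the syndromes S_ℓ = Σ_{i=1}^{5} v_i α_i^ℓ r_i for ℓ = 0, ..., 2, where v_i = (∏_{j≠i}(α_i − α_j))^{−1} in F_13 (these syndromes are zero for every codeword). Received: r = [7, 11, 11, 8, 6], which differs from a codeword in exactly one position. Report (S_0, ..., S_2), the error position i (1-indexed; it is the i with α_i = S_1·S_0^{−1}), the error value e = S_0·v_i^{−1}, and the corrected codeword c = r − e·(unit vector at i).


S = (4, 1, 10), error at position 2, error magnitude e = 12, c = [7, 12, 11, 8, 6].

Step 1: column multipliers v_i = (∏_{j≠i}(α_i − α_j))^{−1} mod 13.
  i = 1 (α = 2): (2−10)(2−11)(2−1)(2−3) = (−8)·(−9)·1·(−1) = −72 ≡ 6, so v_1 = 6^{−1} = 11 (mod 13).
  i = 2 (α = 10): (10−2)(10−11)(10−1)(10−3) = 8·(−1)·9·7 = −504 ≡ 3, so v_2 = 3^{−1} = 9 (mod 13).
  i = 3 (α = 11): (11−2)(11−10)(11−1)(11−3) = 9·1·10·8 = 720 ≡ 5, so v_3 = 5^{−1} = 8 (mod 13).
  i = 4 (α = 1): (1−2)(1−10)(1−11)(1−3) = (−1)·(−9)·(−10)·(−2) = 180 ≡ 11, so v_4 = 11^{−1} = 6 (mod 13).
  i = 5 (α = 3): (3−2)(3−10)(3−11)(3−1) = 1·(−7)·(−8)·2 = 112 ≡ 8, so v_5 = 8^{−1} = 5 (mod 13).
  v = [11, 9, 8, 6, 5].
Step 2: syndromes of r = [7, 11, 11, 8, 6] (all sums mod 13).
  S_0 = Σ v_i r_i = 11·7 + 9·11 + 8·11 + 6·8 + 5·6 = 342 ≡ 4.
  S_1 = Σ v_i α_i r_i = 11·2·7 + 9·10·11 + 8·11·11 + 6·1·8 + 5·3·6 = 2250 ≡ 1.
  α_i^2 mod 13 = [4, 9, 4, 1, 9].
  S_2 = Σ v_i α_i^2 r_i = 11·4·7 + 9·9·11 + 8·4·11 + 6·1·8 + 5·9·6 = 1869 ≡ 10.
  S = (4, 1, 10) ≠ 0, so r is not a codeword (an error is present).
Step 3: locate the error. For a single error e at position i, S_ℓ = v_i·e·α_i^ℓ, so α_err = S_1/S_0.
  S_0^{−1} = 4^{−1} = 10 (mod 13), so α_err = 1·10 = 10 ≡ 10 = α_2. Error position i = 2.
  Consistency check: S_2/S_1 = 10·1 = 10 ≡ 10 = α_err ✓ (single-error assumption holds).
Step 4: error magnitude e = S_0/v_2 = S_0·∏_{j≠2}(α_2 − α_j) = 4·3 = 12 ≡ 12 (mod 13).
Step 5: correct position 2: c_2 = r_2 − e = 11 − 12 ≡ 12 (mod 13). Hence c = [7, 12, 11, 8, 6].
  Check: interpolating c through the α_i gives m(x) = 9 + 12·x (degree < 2) with m(α_i) = c_i for every i, so c is indeed a codeword.


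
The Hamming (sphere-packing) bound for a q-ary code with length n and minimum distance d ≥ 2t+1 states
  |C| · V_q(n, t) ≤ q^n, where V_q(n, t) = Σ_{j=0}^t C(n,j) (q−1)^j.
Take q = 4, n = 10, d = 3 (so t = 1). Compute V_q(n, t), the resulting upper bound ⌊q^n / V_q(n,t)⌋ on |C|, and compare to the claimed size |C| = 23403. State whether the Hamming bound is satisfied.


V_q(n, t) = 31, q^n = 1048576, Hamming bound = 33825, |C| = 23403 ≤ bound (satisfied).

Step 1: Compute V_q(n, t) = Σ_{j=0}^1 C(n, j) (q−1)^j.
  j = 0: C(10,0)·(3)^0 = 1·1 = 1.
  j = 1: C(10,1)·(3)^1 = 10·3 = 30.
  V_q(n, t) = 1 + 30 = 31.
Step 2: q^n = 4^10 = 1048576.
Step 3: Hamming bound ⌊q^n / V_q(n,t)⌋ = ⌊1048576/31⌋ = 33825.
Step 4: Compare |C| = 23403 to 33825: satisfied.
The claimed |C| lies below the Hamming bound.


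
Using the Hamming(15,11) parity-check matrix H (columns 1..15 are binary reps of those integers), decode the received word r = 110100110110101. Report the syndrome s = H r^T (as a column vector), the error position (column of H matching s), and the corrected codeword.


s = (1, 0, 1, 1)^T, error position = 11, corrected codeword c = 110100110100101

Compute s = H r^T mod 2 one row at a time:
  s_1 = 1 + 0 + 1 + 1 + 0 + 1 + 0 + 1 = 5 ≡ 1 (mod 2).
  s_2 = 1 + 0 + 0 + 1 + 0 + 1 + 0 + 1 = 4 ≡ 0 (mod 2).
  s_3 = 1 + 0 + 0 + 1 + 1 + 1 + 0 + 1 = 5 ≡ 1 (mod 2).
  s_4 = 1 + 0 + 0 + 1 + 0 + 1 + 1 + 1 = 5 ≡ 1 (mod 2).
s = (1, 0, 1, 1)^T — this equals column 11 of H (binary 1011), so error is at position 11.
Correct: flip bit 11 of r = 110100110110101 to get c = 110100110100101.


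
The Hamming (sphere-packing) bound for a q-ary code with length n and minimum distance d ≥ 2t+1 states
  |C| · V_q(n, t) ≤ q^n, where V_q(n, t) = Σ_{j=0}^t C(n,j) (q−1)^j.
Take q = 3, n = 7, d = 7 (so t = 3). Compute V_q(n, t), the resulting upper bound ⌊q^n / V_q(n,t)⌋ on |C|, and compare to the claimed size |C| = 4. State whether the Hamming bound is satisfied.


V_q(n, t) = 379, q^n = 2187, Hamming bound = 5, |C| = 4 ≤ bound (satisfied).

Step 1: Compute V_q(n, t) = Σ_{j=0}^3 C(n, j) (q−1)^j.
  j = 0: C(7,0)·(2)^0 = 1·1 = 1.
  j = 1: C(7,1)·(2)^1 = 7·2 = 14.
  j = 2: C(7,2)·(2)^2 = 21·4 = 84.
  j = 3: C(7,3)·(2)^3 = 35·8 = 280.
  V_q(n, t) = 1 + 14 + 84 + 280 = 379.
Step 2: q^n = 3^7 = 2187.
Step 3: Hamming bound ⌊q^n / V_q(n,t)⌋ = ⌊2187/379⌋ = 5.
Step 4: Compare |C| = 4 to 5: satisfied.
The claimed |C| lies below the Hamming bound.


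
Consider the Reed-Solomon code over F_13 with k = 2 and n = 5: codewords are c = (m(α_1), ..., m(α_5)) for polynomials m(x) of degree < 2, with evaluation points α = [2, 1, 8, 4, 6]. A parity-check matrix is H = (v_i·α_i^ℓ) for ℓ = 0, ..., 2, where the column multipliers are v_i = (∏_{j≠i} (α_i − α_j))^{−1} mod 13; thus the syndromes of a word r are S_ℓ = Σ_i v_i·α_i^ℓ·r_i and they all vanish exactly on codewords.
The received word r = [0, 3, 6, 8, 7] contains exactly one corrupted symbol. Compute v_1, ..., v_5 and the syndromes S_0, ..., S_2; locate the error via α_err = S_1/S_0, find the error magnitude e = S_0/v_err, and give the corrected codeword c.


S = (1, 2, 4), error at position 1, error magnitude e = 4, c = [9, 3, 6, 8, 7].

Step 1: column multipliers v_i = (∏_{j≠i}(α_i − α_j))^{−1} mod 13.
  i = 1 (α = 2): (2−1)(2−8)(2−4)(2−6) = 1·(−6)·(−2)·(−4) = −48 ≡ 4, so v_1 = 4^{−1} = 10 (mod 13).
  i = 2 (α = 1): (1−2)(1−8)(1−4)(1−6) = (−1)·(−7)·(−3)·(−5) = 105 ≡ 1, so v_2 = 1^{−1} = 1 (mod 13).
  i = 3 (α = 8): (8−2)(8−1)(8−4)(8−6) = 6·7·4·2 = 336 ≡ 11, so v_3 = 11^{−1} = 6 (mod 13).
  i = 4 (α = 4): (4−2)(4−1)(4−8)(4−6) = 2·3·(−4)·(−2) = 48 ≡ 9, so v_4 = 9^{−1} = 3 (mod 13).
  i = 5 (α = 6): (6−2)(6−1)(6−8)(6−4) = 4·5·(−2)·2 = −80 ≡ 11, so v_5 = 11^{−1} = 6 (mod 13).
  v = [10, 1, 6, 3, 6].
Step 2: syndromes of r = [0, 3, 6, 8, 7] (all sums mod 13).
  S_0 = Σ v_i r_i = 10·0 + 1·3 + 6·6 + 3·8 + 6·7 = 105 ≡ 1.
  S_1 = Σ v_i α_i r_i = 10·2·0 + 1·1·3 + 6·8·6 + 3·4·8 + 6·6·7 = 639 ≡ 2.
  α_i^2 mod 13 = [4, 1, 12, 3, 10].
  S_2 = Σ v_i α_i^2 r_i = 10·4·0 + 1·1·3 + 6·12·6 + 3·3·8 + 6·10·7 = 927 ≡ 4.
  S = (1, 2, 4) ≠ 0, so r is not a codeword (an error is present).
Step 3: locate the error. For a single error e at position i, S_ℓ = v_i·e·α_i^ℓ, so α_err = S_1/S_0.
  S_0^{−1} = 1^{−1} = 1 (mod 13), so α_err = 2·1 = 2 ≡ 2 = α_1. Error position i = 1.
  Consistency check: S_2/S_1 = 4·7 = 28 ≡ 2 = α_err ✓ (single-error assumption holds).
Step 4: error magnitude e = S_0/v_1 = S_0·∏_{j≠1}(α_1 − α_j) = 1·4 = 4 ≡ 4 (mod 13).
Step 5: correct position 1: c_1 = r_1 − e = 0 − 4 ≡ 9 (mod 13). Hence c = [9, 3, 6, 8, 7].
  Check: interpolating c through the α_i gives m(x) = 10 + 6·x (degree < 2) with m(α_i) = c_i for every i, so c is indeed a codeword.


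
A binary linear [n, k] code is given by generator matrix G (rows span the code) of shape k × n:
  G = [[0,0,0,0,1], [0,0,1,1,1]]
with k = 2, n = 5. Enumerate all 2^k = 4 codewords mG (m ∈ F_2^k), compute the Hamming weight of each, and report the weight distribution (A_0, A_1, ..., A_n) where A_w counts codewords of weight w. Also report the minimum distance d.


Weight distribution: A_0 = 1, A_1 = 1, A_2 = 1, A_3 = 1. Minimum distance d = 1.

Enumerate all 2^2 = 4 messages m ∈ F_2^2.
For each, compute codeword c = mG in F_2^5, then tally its weight.
  m = 00 → c = 00000, weight = 0.
  m = 10 → c = 00001, weight = 1.
  m = 01 → c = 00111, weight = 3.
  m = 11 → c = 00110, weight = 2.
Tally weights:
  weight 0: 1 codewords.
  weight 1: 1 codewords.
  weight 2: 1 codewords.
  weight 3: 1 codewords.
Minimum distance d = smallest w > 0 with A_w > 0 = 1.
Sanity: Σ A_w = 4 = 2^2 = 4 ✓.


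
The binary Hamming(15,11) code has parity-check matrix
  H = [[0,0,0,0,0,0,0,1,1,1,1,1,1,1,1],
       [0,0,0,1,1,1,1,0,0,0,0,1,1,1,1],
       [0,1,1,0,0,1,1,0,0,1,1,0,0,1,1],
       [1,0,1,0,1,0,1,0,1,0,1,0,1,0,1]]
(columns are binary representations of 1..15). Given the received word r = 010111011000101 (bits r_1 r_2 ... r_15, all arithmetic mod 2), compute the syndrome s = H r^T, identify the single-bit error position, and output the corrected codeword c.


s = (0, 1, 1, 0)^T, error position = 6, corrected codeword c = 010110011000101

Compute s = H r^T mod 2 one row at a time:
  s_1 = 1 + 1 + 0 + 0 + 0 + 1 + 0 + 1 = 4 ≡ 0 (mod 2).
  s_2 = 1 + 1 + 1 + 0 + 0 + 1 + 0 + 1 = 5 ≡ 1 (mod 2).
  s_3 = 1 + 0 + 1 + 0 + 0 + 0 + 0 + 1 = 3 ≡ 1 (mod 2).
  s_4 = 0 + 0 + 1 + 0 + 1 + 0 + 1 + 1 = 4 ≡ 0 (mod 2).
s = (0, 1, 1, 0)^T — this equals column 6 of H (binary 0110), so error is at position 6.
Correct: flip bit 6 of r = 010111011000101 to get c = 010110011000101.


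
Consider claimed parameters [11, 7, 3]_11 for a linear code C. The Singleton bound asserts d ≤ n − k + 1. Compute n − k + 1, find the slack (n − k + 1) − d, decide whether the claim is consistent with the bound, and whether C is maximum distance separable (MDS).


Singleton RHS = n − k + 1 = 5, slack = 2, bound satisfied, not MDS.

Singleton bound: d ≤ n − k + 1.
Here n = 11, k = 7, so n − k + 1 = 5.
Given d = 3, check d ≤ 5: YES.
Slack = (n − k + 1) − d = 2.
The code is NOT MDS (slack = 2 > 0).
Description: the claimed parameters are [11, 7, 3]_11; such a code would be non-MDS.


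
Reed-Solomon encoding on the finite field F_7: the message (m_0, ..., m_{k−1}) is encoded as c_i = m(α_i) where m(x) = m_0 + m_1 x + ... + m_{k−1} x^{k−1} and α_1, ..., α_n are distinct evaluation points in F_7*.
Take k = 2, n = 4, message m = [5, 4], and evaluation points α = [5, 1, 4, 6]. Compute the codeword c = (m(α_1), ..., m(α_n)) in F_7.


c = [4, 2, 0, 1]

Message polynomial: m(x) = 5 + 4·x (mod 7).
For each evaluation point α_i, compute m(α_i) mod 7:
  α_1 = 5: Horner steps 4 → 4, so m(5) = 4.
  α_2 = 1: Horner steps 4 → 2, so m(1) = 2.
  α_3 = 4: Horner steps 4 → 0, so m(4) = 0.
  α_4 = 6: Horner steps 4 → 1, so m(6) = 1.
Codeword c = [4, 2, 0, 1] ∈ F_7^4.


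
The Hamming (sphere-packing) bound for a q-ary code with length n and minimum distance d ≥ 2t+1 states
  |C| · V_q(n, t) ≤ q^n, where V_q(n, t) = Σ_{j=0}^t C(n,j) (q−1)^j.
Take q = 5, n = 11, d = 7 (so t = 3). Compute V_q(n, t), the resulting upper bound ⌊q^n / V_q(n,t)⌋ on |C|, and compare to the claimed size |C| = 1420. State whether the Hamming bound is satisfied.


V_q(n, t) = 11485, q^n = 48828125, Hamming bound = 4251, |C| = 1420 ≤ bound (satisfied).

Step 1: Compute V_q(n, t) = Σ_{j=0}^3 C(n, j) (q−1)^j.
  j = 0: C(11,0)·(4)^0 = 1·1 = 1.
  j = 1: C(11,1)·(4)^1 = 11·4 = 44.
  j = 2: C(11,2)·(4)^2 = 55·16 = 880.
  j = 3: C(11,3)·(4)^3 = 165·64 = 10560.
  V_q(n, t) = 1 + 44 + 880 + 10560 = 11485.
Step 2: q^n = 5^11 = 48828125.
Step 3: Hamming bound ⌊q^n / V_q(n,t)⌋ = ⌊48828125/11485⌋ = 4251.
Step 4: Compare |C| = 1420 to 4251: satisfied.
The claimed |C| lies below the Hamming bound.


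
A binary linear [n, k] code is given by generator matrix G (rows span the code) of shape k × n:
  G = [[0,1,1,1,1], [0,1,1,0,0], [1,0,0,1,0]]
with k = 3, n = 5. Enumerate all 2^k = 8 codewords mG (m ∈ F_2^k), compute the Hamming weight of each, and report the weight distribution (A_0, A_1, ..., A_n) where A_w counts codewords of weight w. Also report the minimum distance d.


Weight distribution: A_0 = 1, A_2 = 4, A_4 = 3. Minimum distance d = 2.

Enumerate all 2^3 = 8 messages m ∈ F_2^3.
For each, compute codeword c = mG in F_2^5, then tally its weight.
  m = 000 → c = 00000, weight = 0.
  m = 100 → c = 01111, weight = 4.
  m = 010 → c = 01100, weight = 2.
  m = 110 → c = 00011, weight = 2.
  m = 001 → c = 10010, weight = 2.
  m = 101 → c = 11101, weight = 4.
  m = 011 → c = 11110, weight = 4.
  m = 111 → c = 10001, weight = 2.
Tally weights:
  weight 0: 1 codewords.
  weight 2: 4 codewords.
  weight 4: 3 codewords.
Minimum distance d = smallest w > 0 with A_w > 0 = 2.
Sanity: Σ A_w = 8 = 2^3 = 8 ✓.


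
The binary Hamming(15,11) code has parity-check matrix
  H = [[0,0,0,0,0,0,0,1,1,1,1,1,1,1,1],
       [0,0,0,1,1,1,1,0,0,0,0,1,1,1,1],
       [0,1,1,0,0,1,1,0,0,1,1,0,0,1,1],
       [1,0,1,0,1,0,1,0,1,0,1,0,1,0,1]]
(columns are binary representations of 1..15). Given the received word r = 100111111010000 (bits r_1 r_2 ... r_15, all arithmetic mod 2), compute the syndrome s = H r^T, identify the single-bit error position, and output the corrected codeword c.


s = (1, 0, 1, 1)^T, error position = 11, corrected codeword c = 100111111000000

Compute s = H r^T mod 2 one row at a time:
  s_1 = 1 + 1 + 0 + 1 + 0 + 0 + 0 + 0 = 3 ≡ 1 (mod 2).
  s_2 = 1 + 1 + 1 + 1 + 0 + 0 + 0 + 0 = 4 ≡ 0 (mod 2).
  s_3 = 0 + 0 + 1 + 1 + 0 + 1 + 0 + 0 = 3 ≡ 1 (mod 2).
  s_4 = 1 + 0 + 1 + 1 + 1 + 1 + 0 + 0 = 5 ≡ 1 (mod 2).
s = (1, 0, 1, 1)^T — this equals column 11 of H (binary 1011), so error is at position 11.
Correct: flip bit 11 of r = 100111111010000 to get c = 100111111000000.


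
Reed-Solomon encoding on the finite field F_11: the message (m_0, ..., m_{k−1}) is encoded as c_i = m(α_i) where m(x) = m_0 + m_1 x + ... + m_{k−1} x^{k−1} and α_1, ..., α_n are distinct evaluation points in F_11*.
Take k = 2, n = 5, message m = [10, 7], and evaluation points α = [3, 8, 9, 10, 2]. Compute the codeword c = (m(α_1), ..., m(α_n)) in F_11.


c = [9, 0, 7, 3, 2]

Message polynomial: m(x) = 10 + 7·x (mod 11).
For each evaluation point α_i, compute m(α_i) mod 11:
  α_1 = 3: Horner steps 7 → 9, so m(3) = 9.
  α_2 = 8: Horner steps 7 → 0, so m(8) = 0.
  α_3 = 9: Horner steps 7 → 7, so m(9) = 7.
  α_4 = 10: Horner steps 7 → 3, so m(10) = 3.
  α_5 = 2: Horner steps 7 → 2, so m(2) = 2.
Codeword c = [9, 0, 7, 3, 2] ∈ F_11^5.


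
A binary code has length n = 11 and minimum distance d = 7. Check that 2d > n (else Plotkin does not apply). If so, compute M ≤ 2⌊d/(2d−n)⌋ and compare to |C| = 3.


Plotkin bound M ≤ 4; given |C| = 3 ≤ bound (satisfied).

Check applicability: 2d = 14, n = 11.
2d − n = 3 > 0, so Plotkin applies.
Compute d/(2d−n) = 7/3 ≈ 2.3333.
⌊d/(2d−n)⌋ = 2.
Plotkin bound: M ≤ 2·2 = 4.
Given |C| = 3, check: satisfied.
This |C| is below the Plotkin bound.


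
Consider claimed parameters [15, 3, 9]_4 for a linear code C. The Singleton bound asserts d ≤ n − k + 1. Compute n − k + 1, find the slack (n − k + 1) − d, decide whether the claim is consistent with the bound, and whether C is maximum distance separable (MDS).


Singleton RHS = n − k + 1 = 13, slack = 4, bound satisfied, not MDS.

Singleton bound: d ≤ n − k + 1.
Here n = 15, k = 3, so n − k + 1 = 13.
Given d = 9, check d ≤ 13: YES.
Slack = (n − k + 1) − d = 4.
The code is NOT MDS (slack = 4 > 0).
Description: the claimed parameters are [15, 3, 9]_4; such a code would be non-MDS.


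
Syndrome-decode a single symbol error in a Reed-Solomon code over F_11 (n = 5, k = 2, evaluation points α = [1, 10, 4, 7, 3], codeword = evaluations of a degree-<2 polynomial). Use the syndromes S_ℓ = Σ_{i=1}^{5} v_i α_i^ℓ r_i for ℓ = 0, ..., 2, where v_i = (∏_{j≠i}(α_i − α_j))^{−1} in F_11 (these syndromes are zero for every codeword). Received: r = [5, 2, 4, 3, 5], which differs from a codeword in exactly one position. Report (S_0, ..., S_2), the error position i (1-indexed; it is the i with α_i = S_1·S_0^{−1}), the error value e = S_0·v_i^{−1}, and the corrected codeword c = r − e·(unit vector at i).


S = (3, 9, 5), error at position 5, error magnitude e = 8, c = [5, 2, 4, 3, 8].

Step 1: column multipliers v_i = (∏_{j≠i}(α_i − α_j))^{−1} mod 11.
  i = 1 (α = 1): (1−10)(1−4)(1−7)(1−3) = (−9)·(−3)·(−6)·(−2) = 324 ≡ 5, so v_1 = 5^{−1} = 9 (mod 11).
  i = 2 (α = 10): (10−1)(10−4)(10−7)(10−3) = 9·6·3·7 = 1134 ≡ 1, so v_2 = 1^{−1} = 1 (mod 11).
  i = 3 (α = 4): (4−1)(4−10)(4−7)(4−3) = 3·(−6)·(−3)·1 = 54 ≡ 10, so v_3 = 10^{−1} = 10 (mod 11).
  i = 4 (α = 7): (7−1)(7−10)(7−4)(7−3) = 6·(−3)·3·4 = −216 ≡ 4, so v_4 = 4^{−1} = 3 (mod 11).
  i = 5 (α = 3): (3−1)(3−10)(3−4)(3−7) = 2·(−7)·(−1)·(−4) = −56 ≡ 10, so v_5 = 10^{−1} = 10 (mod 11).
  v = [9, 1, 10, 3, 10].
Step 2: syndromes of r = [5, 2, 4, 3, 5] (all sums mod 11).
  S_0 = Σ v_i r_i = 9·5 + 1·2 + 10·4 + 3·3 + 10·5 = 146 ≡ 3.
  S_1 = Σ v_i α_i r_i = 9·1·5 + 1·10·2 + 10·4·4 + 3·7·3 + 10·3·5 = 438 ≡ 9.
  α_i^2 mod 11 = [1, 1, 5, 5, 9].
  S_2 = Σ v_i α_i^2 r_i = 9·1·5 + 1·1·2 + 10·5·4 + 3·5·3 + 10·9·5 = 742 ≡ 5.
  S = (3, 9, 5) ≠ 0, so r is not a codeword (an error is present).
Step 3: locate the error. For a single error e at position i, S_ℓ = v_i·e·α_i^ℓ, so α_err = S_1/S_0.
  S_0^{−1} = 3^{−1} = 4 (mod 11), so α_err = 9·4 = 36 ≡ 3 = α_5. Error position i = 5.
  Consistency check: S_2/S_1 = 5·5 = 25 ≡ 3 = α_err ✓ (single-error assumption holds).
Step 4: error magnitude e = S_0/v_5 = S_0·∏_{j≠5}(α_5 − α_j) = 3·10 = 30 ≡ 8 (mod 11).
Step 5: correct position 5: c_5 = r_5 − e = 5 − 8 ≡ 8 (mod 11). Hence c = [5, 2, 4, 3, 8].
  Check: interpolating c through the α_i gives m(x) = 9 + 7·x (degree < 2) with m(α_i) = c_i for every i, so c is indeed a codeword.


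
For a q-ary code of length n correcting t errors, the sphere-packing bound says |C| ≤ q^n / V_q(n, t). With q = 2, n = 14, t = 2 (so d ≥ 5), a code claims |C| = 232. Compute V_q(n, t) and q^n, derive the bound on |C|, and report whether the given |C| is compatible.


V_q(n, t) = 106, q^n = 16384, Hamming bound = 154, |C| = 232 > bound (violated).

Step 1: Compute V_q(n, t) = Σ_{j=0}^2 C(n, j) (q−1)^j.
  j = 0: C(14,0)·(1)^0 = 1·1 = 1.
  j = 1: C(14,1)·(1)^1 = 14·1 = 14.
  j = 2: C(14,2)·(1)^2 = 91·1 = 91.
  V_q(n, t) = 1 + 14 + 91 = 106.
Step 2: q^n = 2^14 = 16384.
Step 3: Hamming bound ⌊q^n / V_q(n,t)⌋ = ⌊16384/106⌋ = 154.
Step 4: Compare |C| = 232 to 154: violated.
The claimed |C| lies above the Hamming bound, so no 2-ary code of length 14 with d ≥ 5 can have 232 codewords.


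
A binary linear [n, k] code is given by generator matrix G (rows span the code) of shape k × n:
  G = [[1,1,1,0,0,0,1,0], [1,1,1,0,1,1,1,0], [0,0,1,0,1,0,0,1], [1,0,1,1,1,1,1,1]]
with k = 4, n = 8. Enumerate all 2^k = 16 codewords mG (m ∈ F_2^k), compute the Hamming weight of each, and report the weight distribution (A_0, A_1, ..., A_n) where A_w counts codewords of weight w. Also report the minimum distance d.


Weight distribution: A_0 = 1, A_2 = 1, A_3 = 3, A_4 = 5, A_5 = 4, A_6 = 1, A_7 = 1. Minimum distance d = 2.

Enumerate all 2^4 = 16 messages m ∈ F_2^4.
For each, compute codeword c = mG in F_2^8, then tally its weight.
  m = 0000 → c = 00000000, weight = 0.
  m = 1000 → c = 11100010, weight = 4.
  m = 0100 → c = 11101110, weight = 6.
  m = 1100 → c = 00001100, weight = 2.
  m = 0010 → c = 00101001, weight = 3.
  m = 1010 → c = 11001011, weight = 5.
  m = 0110 → c = 11000111, weight = 5.
  m = 1110 → c = 00100101, weight = 3.
  m = 0001 → c = 10111111, weight = 7.
  m = 1001 → c = 01011101, weight = 5.
  m = 0101 → c = 01010001, weight = 3.
  m = 1101 → c = 10110011, weight = 5.
  m = 0011 → c = 10010110, weight = 4.
  m = 1011 → c = 01110100, weight = 4.
  m = 0111 → c = 01111000, weight = 4.
  m = 1111 → c = 10011010, weight = 4.
Tally weights:
  weight 0: 1 codewords.
  weight 2: 1 codewords.
  weight 3: 3 codewords.
  weight 4: 5 codewords.
  weight 5: 4 codewords.
  weight 6: 1 codewords.
  weight 7: 1 codewords.
Minimum distance d = smallest w > 0 with A_w > 0 = 2.
Sanity: Σ A_w = 16 = 2^4 = 16 ✓.


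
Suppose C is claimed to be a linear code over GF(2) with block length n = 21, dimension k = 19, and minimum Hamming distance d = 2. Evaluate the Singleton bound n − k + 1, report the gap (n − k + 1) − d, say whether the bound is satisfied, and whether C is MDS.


Singleton RHS = n − k + 1 = 3, slack = 1, bound satisfied, not MDS.

Singleton bound: d ≤ n − k + 1.
Here n = 21, k = 19, so n − k + 1 = 3.
Given d = 2, check d ≤ 3: YES.
Slack = (n − k + 1) − d = 1.
The code is NOT MDS (slack = 1 > 0).
Description: the claimed parameters are [21, 19, 2]_2; such a code would be non-MDS.


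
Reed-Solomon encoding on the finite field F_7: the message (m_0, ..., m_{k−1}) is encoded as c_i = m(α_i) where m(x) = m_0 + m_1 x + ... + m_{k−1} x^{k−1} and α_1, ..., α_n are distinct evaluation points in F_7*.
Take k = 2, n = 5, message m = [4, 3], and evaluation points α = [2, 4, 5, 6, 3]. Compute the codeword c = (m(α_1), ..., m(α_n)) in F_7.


c = [3, 2, 5, 1, 6]

Message polynomial: m(x) = 4 + 3·x (mod 7).
For each evaluation point α_i, compute m(α_i) mod 7:
  α_1 = 2: Horner steps 3 → 3, so m(2) = 3.
  α_2 = 4: Horner steps 3 → 2, so m(4) = 2.
  α_3 = 5: Horner steps 3 → 5, so m(5) = 5.
  α_4 = 6: Horner steps 3 → 1, so m(6) = 1.
  α_5 = 3: Horner steps 3 → 6, so m(3) = 6.
Codeword c = [3, 2, 5, 1, 6] ∈ F_7^5.


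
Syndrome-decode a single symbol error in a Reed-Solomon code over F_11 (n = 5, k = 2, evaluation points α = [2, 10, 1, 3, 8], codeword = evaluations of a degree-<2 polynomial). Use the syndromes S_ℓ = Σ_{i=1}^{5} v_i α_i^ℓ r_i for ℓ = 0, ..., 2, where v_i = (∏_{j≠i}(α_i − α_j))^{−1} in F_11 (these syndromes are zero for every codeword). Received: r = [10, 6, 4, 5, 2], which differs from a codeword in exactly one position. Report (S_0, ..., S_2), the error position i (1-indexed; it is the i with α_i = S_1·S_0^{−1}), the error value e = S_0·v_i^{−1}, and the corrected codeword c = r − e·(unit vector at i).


S = (2, 9, 2), error at position 2, error magnitude e = 3, c = [10, 3, 4, 5, 2].

Step 1: column multipliers v_i = (∏_{j≠i}(α_i − α_j))^{−1} mod 11.
  i = 1 (α = 2): (2−10)(2−1)(2−3)(2−8) = (−8)·1·(−1)·(−6) = −48 ≡ 7, so v_1 = 7^{−1} = 8 (mod 11).
  i = 2 (α = 10): (10−2)(10−1)(10−3)(10−8) = 8·9·7·2 = 1008 ≡ 7, so v_2 = 7^{−1} = 8 (mod 11).
  i = 3 (α = 1): (1−2)(1−10)(1−3)(1−8) = (−1)·(−9)·(−2)·(−7) = 126 ≡ 5, so v_3 = 5^{−1} = 9 (mod 11).
  i = 4 (α = 3): (3−2)(3−10)(3−1)(3−8) = 1·(−7)·2·(−5) = 70 ≡ 4, so v_4 = 4^{−1} = 3 (mod 11).
  i = 5 (α = 8): (8−2)(8−10)(8−1)(8−3) = 6·(−2)·7·5 = −420 ≡ 9, so v_5 = 9^{−1} = 5 (mod 11).
  v = [8, 8, 9, 3, 5].
Step 2: syndromes of r = [10, 6, 4, 5, 2] (all sums mod 11).
  S_0 = Σ v_i r_i = 8·10 + 8·6 + 9·4 + 3·5 + 5·2 = 189 ≡ 2.
  S_1 = Σ v_i α_i r_i = 8·2·10 + 8·10·6 + 9·1·4 + 3·3·5 + 5·8·2 = 801 ≡ 9.
  α_i^2 mod 11 = [4, 1, 1, 9, 9].
  S_2 = Σ v_i α_i^2 r_i = 8·4·10 + 8·1·6 + 9·1·4 + 3·9·5 + 5·9·2 = 629 ≡ 2.
  S = (2, 9, 2) ≠ 0, so r is not a codeword (an error is present).
Step 3: locate the error. For a single error e at position i, S_ℓ = v_i·e·α_i^ℓ, so α_err = S_1/S_0.
  S_0^{−1} = 2^{−1} = 6 (mod 11), so α_err = 9·6 = 54 ≡ 10 = α_2. Error position i = 2.
  Consistency check: S_2/S_1 = 2·5 = 10 ≡ 10 = α_err ✓ (single-error assumption holds).
Step 4: error magnitude e = S_0/v_2 = S_0·∏_{j≠2}(α_2 − α_j) = 2·7 = 14 ≡ 3 (mod 11).
Step 5: correct position 2: c_2 = r_2 − e = 6 − 3 ≡ 3 (mod 11). Hence c = [10, 3, 4, 5, 2].
  Check: interpolating c through the α_i gives m(x) = 9 + 6·x (degree < 2) with m(α_i) = c_i for every i, so c is indeed a codeword.


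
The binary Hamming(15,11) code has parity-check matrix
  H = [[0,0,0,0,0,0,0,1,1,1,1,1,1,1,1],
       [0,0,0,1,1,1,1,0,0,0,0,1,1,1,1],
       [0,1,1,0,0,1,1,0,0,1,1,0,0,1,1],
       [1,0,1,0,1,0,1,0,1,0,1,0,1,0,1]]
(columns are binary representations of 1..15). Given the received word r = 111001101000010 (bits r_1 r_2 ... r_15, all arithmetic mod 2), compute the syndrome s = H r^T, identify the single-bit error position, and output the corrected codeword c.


s = (0, 1, 1, 0)^T, error position = 6, corrected codeword c = 111000101000010

Compute s = H r^T mod 2 one row at a time:
  s_1 = 0 + 1 + 0 + 0 + 0 + 0 + 1 + 0 = 2 ≡ 0 (mod 2).
  s_2 = 0 + 0 + 1 + 1 + 0 + 0 + 1 + 0 = 3 ≡ 1 (mod 2).
  s_3 = 1 + 1 + 1 + 1 + 0 + 0 + 1 + 0 = 5 ≡ 1 (mod 2).
  s_4 = 1 + 1 + 0 + 1 + 1 + 0 + 0 + 0 = 4 ≡ 0 (mod 2).
s = (0, 1, 1, 0)^T — this equals column 6 of H (binary 0110), so error is at position 6.
Correct: flip bit 6 of r = 111001101000010 to get c = 111000101000010.


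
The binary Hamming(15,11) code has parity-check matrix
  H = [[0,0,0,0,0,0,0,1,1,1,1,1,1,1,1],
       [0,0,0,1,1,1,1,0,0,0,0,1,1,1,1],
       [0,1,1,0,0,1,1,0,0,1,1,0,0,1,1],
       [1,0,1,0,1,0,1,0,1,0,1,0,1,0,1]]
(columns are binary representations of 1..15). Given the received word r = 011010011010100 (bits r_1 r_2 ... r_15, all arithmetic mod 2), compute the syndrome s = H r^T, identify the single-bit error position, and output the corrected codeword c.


s = (0, 0, 1, 1)^T, error position = 3, corrected codeword c = 010010011010100

Compute s = H r^T mod 2 one row at a time:
  s_1 = 1 + 1 + 0 + 1 + 0 + 1 + 0 + 0 = 4 ≡ 0 (mod 2).
  s_2 = 0 + 1 + 0 + 0 + 0 + 1 + 0 + 0 = 2 ≡ 0 (mod 2).
  s_3 = 1 + 1 + 0 + 0 + 0 + 1 + 0 + 0 = 3 ≡ 1 (mod 2).
  s_4 = 0 + 1 + 1 + 0 + 1 + 1 + 1 + 0 = 5 ≡ 1 (mod 2).
s = (0, 0, 1, 1)^T — this equals column 3 of H (binary 0011), so error is at position 3.
Correct: flip bit 3 of r = 011010011010100 to get c = 010010011010100.
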